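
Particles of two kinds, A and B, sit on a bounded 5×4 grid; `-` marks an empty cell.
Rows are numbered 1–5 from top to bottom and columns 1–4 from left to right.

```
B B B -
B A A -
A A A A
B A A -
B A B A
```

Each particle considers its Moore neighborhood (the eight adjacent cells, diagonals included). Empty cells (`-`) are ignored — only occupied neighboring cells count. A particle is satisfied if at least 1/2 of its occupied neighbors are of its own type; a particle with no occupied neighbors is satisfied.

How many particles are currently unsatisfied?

(1,1)B 2/3 ok
(1,2)B 3/5 ok
(1,3)B 1/3 unhappy
(2,1)B 2/5 unhappy
(2,2)A 4/8 ok
(2,3)A 4/6 ok
(3,1)A 3/5 ok
(3,2)A 6/8 ok
(3,3)A 6/6 ok
(3,4)A 3/3 ok
(4,1)B 1/5 unhappy
(4,2)A 5/8 ok
(4,3)A 6/7 ok
(5,1)B 1/3 unhappy
(5,2)A 2/5 unhappy
(5,3)B 0/4 unhappy
(5,4)A 1/2 ok
Unsatisfied: (1,3), (2,1), (4,1), (5,1), (5,2), (5,3) — 6 in total.

6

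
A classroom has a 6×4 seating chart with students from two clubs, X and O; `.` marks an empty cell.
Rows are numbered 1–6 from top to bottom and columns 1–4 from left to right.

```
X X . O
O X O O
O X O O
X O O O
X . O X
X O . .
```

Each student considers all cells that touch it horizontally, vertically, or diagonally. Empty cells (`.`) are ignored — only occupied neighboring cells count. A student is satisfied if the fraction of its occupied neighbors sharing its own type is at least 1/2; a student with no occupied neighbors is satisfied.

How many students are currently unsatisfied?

Row 1: (1,1)X 2/3 ✓ · (1,2)X 2/4 ✓ · (1,4)O 2/2 ✓
Row 2: (2,1)O 1/5 ✗ · (2,2)X 3/7 ✗ · (2,3)O 4/7 ✓ · (2,4)O 4/4 ✓
Row 3: (3,1)O 2/5 ✗ · (3,2)X 2/8 ✗ · (3,3)O 6/8 ✓ · (3,4)O 5/5 ✓
Row 4: (4,1)X 2/4 ✓ · (4,2)O 4/7 ✓ · (4,3)O 5/7 ✓ · (4,4)O 4/5 ✓
Row 5: (5,1)X 2/4 ✓ · (5,3)O 4/5 ✓ · (5,4)X 0/3 ✗
Row 6: (6,1)X 1/2 ✓ · (6,2)O 1/3 ✗
Unsatisfied: (2,1), (2,2), (3,1), (3,2), (5,4), (6,2) — 6 in total.

6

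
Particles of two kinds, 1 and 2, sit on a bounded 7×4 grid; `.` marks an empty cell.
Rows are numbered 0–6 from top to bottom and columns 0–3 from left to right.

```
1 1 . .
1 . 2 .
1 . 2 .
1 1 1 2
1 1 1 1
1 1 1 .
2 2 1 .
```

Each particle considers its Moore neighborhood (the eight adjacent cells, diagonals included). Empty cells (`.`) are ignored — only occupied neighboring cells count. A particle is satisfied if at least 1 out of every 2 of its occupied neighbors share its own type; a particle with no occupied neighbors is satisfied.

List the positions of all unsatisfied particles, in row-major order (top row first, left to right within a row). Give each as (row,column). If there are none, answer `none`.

(3,3), (6,0), (6,1)

Row 0: (0,0)1 2/2 ✓ · (0,1)1 2/3 ✓
Row 1: (1,0)1 3/3 ✓ · (1,2)2 1/2 ✓
Row 2: (2,0)1 3/3 ✓ · (2,2)2 2/4 ✓
Row 3: (3,0)1 4/4 ✓ · (3,1)1 6/7 ✓ · (3,2)1 4/6 ✓ · (3,3)2 1/4 ✗
Row 4: (4,0)1 5/5 ✓ · (4,1)1 8/8 ✓ · (4,2)1 6/7 ✓ · (4,3)1 3/4 ✓
Row 5: (5,0)1 3/5 ✓ · (5,1)1 6/8 ✓ · (5,2)1 5/6 ✓
Row 6: (6,0)2 1/3 ✗ · (6,1)2 1/5 ✗ · (6,2)1 2/3 ✓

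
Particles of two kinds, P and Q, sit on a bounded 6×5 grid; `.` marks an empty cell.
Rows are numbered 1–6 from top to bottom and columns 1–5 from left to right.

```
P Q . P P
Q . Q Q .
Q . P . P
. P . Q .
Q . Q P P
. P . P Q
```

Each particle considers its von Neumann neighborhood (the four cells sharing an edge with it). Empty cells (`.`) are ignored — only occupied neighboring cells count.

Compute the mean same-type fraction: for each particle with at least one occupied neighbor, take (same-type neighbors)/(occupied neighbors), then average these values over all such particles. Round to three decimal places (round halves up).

(1,1)P 0/2
(1,2)Q 0/1
(1,4)P 1/2
(1,5)P 1/1
(2,1)Q 1/2
(2,3)Q 1/2
(2,4)Q 1/2
(3,1)Q 1/1
(3,3)P 0/1
(3,5)P — no occupied neighbors
(4,2)P — no occupied neighbors
(4,4)Q 0/1
(5,1)Q — no occupied neighbors
(5,3)Q 0/1
(5,4)P 2/4
(5,5)P 1/2
(6,2)P — no occupied neighbors
(6,4)P 1/2
(6,5)Q 0/2
Sum over 15 particles: 0/2 + 0/1 + 1/2 + 1/1 + 1/2 + 1/2 + 1/2 + 1/1 + 0/1 + 0/1 + 0/1 + 2/4 + 1/2 + 1/2 + 0/2 = 11/2; mean = 11/2 ÷ 15 = 11/30 = 0.366666… → 0.367.

0.367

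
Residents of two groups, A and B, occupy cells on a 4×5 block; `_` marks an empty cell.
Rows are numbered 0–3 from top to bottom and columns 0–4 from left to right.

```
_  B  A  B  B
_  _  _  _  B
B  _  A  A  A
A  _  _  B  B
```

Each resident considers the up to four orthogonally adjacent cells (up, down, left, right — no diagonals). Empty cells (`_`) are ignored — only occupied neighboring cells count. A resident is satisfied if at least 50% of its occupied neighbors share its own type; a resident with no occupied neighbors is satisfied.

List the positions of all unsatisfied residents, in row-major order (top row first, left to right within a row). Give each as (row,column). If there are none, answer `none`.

Row 0: (0,1)B 0/1 unhappy · (0,2)A 0/2 unhappy · (0,3)B 1/2 ok · (0,4)B 2/2 ok
Row 1: (1,4)B 1/2 ok
Row 2: (2,0)B 0/1 unhappy · (2,2)A 1/1 ok · (2,3)A 2/3 ok · (2,4)A 1/3 unhappy
Row 3: (3,0)A 0/1 unhappy · (3,3)B 1/2 ok · (3,4)B 1/2 ok

(0,1), (0,2), (2,0), (2,4), (3,0)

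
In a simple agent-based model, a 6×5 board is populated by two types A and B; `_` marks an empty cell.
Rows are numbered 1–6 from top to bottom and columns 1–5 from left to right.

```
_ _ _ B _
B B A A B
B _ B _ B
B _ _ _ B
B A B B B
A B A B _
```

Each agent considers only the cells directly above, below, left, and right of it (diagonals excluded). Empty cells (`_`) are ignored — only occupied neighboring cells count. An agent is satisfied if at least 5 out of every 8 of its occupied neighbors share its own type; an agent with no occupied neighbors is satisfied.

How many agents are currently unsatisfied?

13

(1,4)B 0/1 unhappy
(2,1)B 2/2 ok
(2,2)B 1/2 unhappy
(2,3)A 1/3 unhappy
(2,4)A 1/3 unhappy
(2,5)B 1/2 unhappy
(3,1)B 2/2 ok
(3,3)B 0/1 unhappy
(3,5)B 2/2 ok
(4,1)B 2/2 ok
(4,5)B 2/2 ok
(5,1)B 1/3 unhappy
(5,2)A 0/3 unhappy
(5,3)B 1/3 unhappy
(5,4)B 3/3 ok
(5,5)B 2/2 ok
(6,1)A 0/2 unhappy
(6,2)B 0/3 unhappy
(6,3)A 0/3 unhappy
(6,4)B 1/2 unhappy
Unsatisfied: (1,4), (2,2), (2,3), (2,4), (2,5), (3,3), (5,1), (5,2), (5,3), (6,1), (6,2), (6,3), (6,4) — 13 in total.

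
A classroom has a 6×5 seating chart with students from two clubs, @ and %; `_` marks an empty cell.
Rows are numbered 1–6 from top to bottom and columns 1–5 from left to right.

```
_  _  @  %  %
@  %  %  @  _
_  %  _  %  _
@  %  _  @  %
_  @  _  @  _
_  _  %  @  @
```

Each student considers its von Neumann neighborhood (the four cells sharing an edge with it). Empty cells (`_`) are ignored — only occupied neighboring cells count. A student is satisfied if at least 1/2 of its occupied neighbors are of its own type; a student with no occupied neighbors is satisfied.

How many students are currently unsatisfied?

12

(1,3)@ 0/2 ✗
(1,4)% 1/3 ✗
(1,5)% 1/1 ✓
(2,1)@ 0/1 ✗
(2,2)% 2/3 ✓
(2,3)% 1/3 ✗
(2,4)@ 0/3 ✗
(3,2)% 2/2 ✓
(3,4)% 0/2 ✗
(4,1)@ 0/1 ✗
(4,2)% 1/3 ✗
(4,4)@ 1/3 ✗
(4,5)% 0/1 ✗
(5,2)@ 0/1 ✗
(5,4)@ 2/2 ✓
(6,3)% 0/1 ✗
(6,4)@ 2/3 ✓
(6,5)@ 1/1 ✓
Unsatisfied: (1,3), (1,4), (2,1), (2,3), (2,4), (3,4), (4,1), (4,2), (4,4), (4,5), (5,2), (6,3) — 12 in total.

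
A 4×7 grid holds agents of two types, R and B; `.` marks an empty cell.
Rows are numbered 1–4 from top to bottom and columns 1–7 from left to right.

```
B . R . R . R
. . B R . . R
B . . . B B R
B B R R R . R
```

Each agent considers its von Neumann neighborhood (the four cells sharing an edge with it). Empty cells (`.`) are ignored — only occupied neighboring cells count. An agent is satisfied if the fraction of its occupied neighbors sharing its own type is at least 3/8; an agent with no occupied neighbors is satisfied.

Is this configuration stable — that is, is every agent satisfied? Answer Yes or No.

No

(1,1)B 0/0 ok
(1,3)R 0/1 unhappy
(1,5)R 0/0 ok
(1,7)R 1/1 ok
(2,3)B 0/2 unhappy
(2,4)R 0/1 unhappy
(2,7)R 2/2 ok
(3,1)B 1/1 ok
(3,5)B 1/2 ok
(3,6)B 1/2 ok
(3,7)R 2/3 ok
(4,1)B 2/2 ok
(4,2)B 1/2 ok
(4,3)R 1/2 ok
(4,4)R 2/2 ok
(4,5)R 1/2 ok
(4,7)R 1/1 ok
For instance (1,3) has only 0/1 same-type neighbors, below 3/8.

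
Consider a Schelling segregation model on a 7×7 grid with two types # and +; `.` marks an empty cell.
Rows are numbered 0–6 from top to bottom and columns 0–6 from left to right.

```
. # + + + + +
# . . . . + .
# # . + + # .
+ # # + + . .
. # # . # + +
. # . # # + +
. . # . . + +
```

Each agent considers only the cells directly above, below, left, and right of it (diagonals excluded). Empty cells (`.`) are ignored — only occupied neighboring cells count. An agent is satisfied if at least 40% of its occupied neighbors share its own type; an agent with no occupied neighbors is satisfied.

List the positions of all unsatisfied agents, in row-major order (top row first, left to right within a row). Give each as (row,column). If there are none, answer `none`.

(0,1), (2,5), (3,0), (4,4)

(0,1)# 0/1 not
(0,2)+ 1/2 satisfied
(0,3)+ 2/2 satisfied
(0,4)+ 2/2 satisfied
(0,5)+ 3/3 satisfied
(0,6)+ 1/1 satisfied
(1,0)# 1/1 satisfied
(1,5)+ 1/2 satisfied
(2,0)# 2/3 satisfied
(2,1)# 2/2 satisfied
(2,3)+ 2/2 satisfied
(2,4)+ 2/3 satisfied
(2,5)# 0/2 not
(3,0)+ 0/2 not
(3,1)# 3/4 satisfied
(3,2)# 2/3 satisfied
(3,3)+ 2/3 satisfied
(3,4)+ 2/3 satisfied
(4,1)# 3/3 satisfied
(4,2)# 2/2 satisfied
(4,4)# 1/3 not
(4,5)+ 2/3 satisfied
(4,6)+ 2/2 satisfied
(5,1)# 1/1 satisfied
(5,3)# 1/1 satisfied
(5,4)# 2/3 satisfied
(5,5)+ 3/4 satisfied
(5,6)+ 3/3 satisfied
(6,2)# 0/0 satisfied
(6,5)+ 2/2 satisfied
(6,6)+ 2/2 satisfied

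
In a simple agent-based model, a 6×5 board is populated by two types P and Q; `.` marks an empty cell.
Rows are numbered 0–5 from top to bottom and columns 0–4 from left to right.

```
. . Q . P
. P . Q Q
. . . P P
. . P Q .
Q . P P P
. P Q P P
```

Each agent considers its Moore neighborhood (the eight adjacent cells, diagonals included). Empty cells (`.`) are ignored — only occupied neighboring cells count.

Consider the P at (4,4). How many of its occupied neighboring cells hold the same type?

3

Occupied neighbors of (4,4): (3,3)=Q, (4,3)=P, (5,3)=P, (5,4)=P.
Same type (P): 3 of 4.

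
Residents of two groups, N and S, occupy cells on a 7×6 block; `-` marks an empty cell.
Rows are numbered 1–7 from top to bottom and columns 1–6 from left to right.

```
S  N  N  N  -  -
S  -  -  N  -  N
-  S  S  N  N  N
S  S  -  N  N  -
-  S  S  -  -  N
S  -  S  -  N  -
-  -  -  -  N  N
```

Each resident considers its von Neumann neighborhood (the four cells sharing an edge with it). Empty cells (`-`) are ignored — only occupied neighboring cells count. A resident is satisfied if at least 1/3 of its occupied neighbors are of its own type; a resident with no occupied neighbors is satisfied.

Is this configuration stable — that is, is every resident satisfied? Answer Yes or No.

(1,1)S 1/2 ok
(1,2)N 1/2 ok
(1,3)N 2/2 ok
(1,4)N 2/2 ok
(2,1)S 1/1 ok
(2,4)N 2/2 ok
(2,6)N 1/1 ok
(3,2)S 2/2 ok
(3,3)S 1/2 ok
(3,4)N 3/4 ok
(3,5)N 3/3 ok
(3,6)N 2/2 ok
(4,1)S 1/1 ok
(4,2)S 3/3 ok
(4,4)N 2/2 ok
(4,5)N 2/2 ok
(5,2)S 2/2 ok
(5,3)S 2/2 ok
(5,6)N 0/0 ok
(6,1)S 0/0 ok
(6,3)S 1/1 ok
(6,5)N 1/1 ok
(7,5)N 2/2 ok
(7,6)N 1/1 ok
All meet the threshold, so the configuration is stable.

Yes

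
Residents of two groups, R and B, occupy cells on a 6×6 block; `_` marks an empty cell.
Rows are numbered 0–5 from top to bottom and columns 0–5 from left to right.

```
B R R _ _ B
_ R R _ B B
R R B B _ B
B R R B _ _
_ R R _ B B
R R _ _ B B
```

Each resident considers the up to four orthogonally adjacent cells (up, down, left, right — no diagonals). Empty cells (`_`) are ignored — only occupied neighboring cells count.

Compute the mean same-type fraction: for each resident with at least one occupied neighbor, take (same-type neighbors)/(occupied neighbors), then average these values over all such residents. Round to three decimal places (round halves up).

Row 0: (0,0)B 0/1 · (0,1)R 2/3 · (0,2)R 2/2 · (0,5)B 1/1
Row 1: (1,1)R 3/3 · (1,2)R 2/3 · (1,4)B 1/1 · (1,5)B 3/3
Row 2: (2,0)R 1/2 · (2,1)R 3/4 · (2,2)B 1/4 · (2,3)B 2/2 · (2,5)B 1/1
Row 3: (3,0)B 0/2 · (3,1)R 3/4 · (3,2)R 2/4 · (3,3)B 1/2
Row 4: (4,1)R 3/3 · (4,2)R 2/2 · (4,4)B 2/2 · (4,5)B 2/2
Row 5: (5,0)R 1/1 · (5,1)R 2/2 · (5,4)B 2/2 · (5,5)B 2/2
Sum over 25 residents: 0/1 + 2/3 + 2/2 + 1/1 + 3/3 + 2/3 + 1/1 + 3/3 + 1/2 + 3/4 + 1/4 + 2/2 + 1/1 + 0/2 + 3/4 + 2/4 + 1/2 + 3/3 + 2/2 + 2/2 + 2/2 + 1/1 + 2/2 + 2/2 + 2/2 = 235/12; mean = 235/12 ÷ 25 = 47/60 = 0.783333… → 0.783.

0.783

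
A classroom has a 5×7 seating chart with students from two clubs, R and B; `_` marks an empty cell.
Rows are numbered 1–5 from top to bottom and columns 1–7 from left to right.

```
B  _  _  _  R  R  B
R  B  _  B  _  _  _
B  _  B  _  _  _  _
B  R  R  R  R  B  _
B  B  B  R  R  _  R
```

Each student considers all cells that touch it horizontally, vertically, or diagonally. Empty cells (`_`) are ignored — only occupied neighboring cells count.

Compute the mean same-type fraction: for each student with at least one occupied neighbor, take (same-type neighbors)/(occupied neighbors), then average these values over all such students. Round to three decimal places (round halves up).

0.451

Row 1: (1,1)B 1/2 · (1,5)R 1/2 · (1,6)R 1/2 · (1,7)B 0/1
Row 2: (2,1)R 0/3 · (2,2)B 3/4 · (2,4)B 1/2
Row 3: (3,1)B 2/4 · (3,3)B 2/5
Row 4: (4,1)B 3/4 · (4,2)R 1/7 · (4,3)R 3/6 · (4,4)R 4/6 · (4,5)R 3/4 · (4,6)B 0/3
Row 5: (5,1)B 2/3 · (5,2)B 3/5 · (5,3)B 1/5 · (5,4)R 4/5 · (5,5)R 3/4 · (5,7)R 0/1
Sum over 21 students: 1/2 + 1/2 + 1/2 + 0/1 + 0/3 + 3/4 + 1/2 + 2/4 + 2/5 + 3/4 + 1/7 + 3/6 + 4/6 + 3/4 + 0/3 + 2/3 + 3/5 + 1/5 + 4/5 + 3/4 + 0/1 = 199/21; mean = 199/21 ÷ 21 = 199/441 = 0.451247… → 0.451.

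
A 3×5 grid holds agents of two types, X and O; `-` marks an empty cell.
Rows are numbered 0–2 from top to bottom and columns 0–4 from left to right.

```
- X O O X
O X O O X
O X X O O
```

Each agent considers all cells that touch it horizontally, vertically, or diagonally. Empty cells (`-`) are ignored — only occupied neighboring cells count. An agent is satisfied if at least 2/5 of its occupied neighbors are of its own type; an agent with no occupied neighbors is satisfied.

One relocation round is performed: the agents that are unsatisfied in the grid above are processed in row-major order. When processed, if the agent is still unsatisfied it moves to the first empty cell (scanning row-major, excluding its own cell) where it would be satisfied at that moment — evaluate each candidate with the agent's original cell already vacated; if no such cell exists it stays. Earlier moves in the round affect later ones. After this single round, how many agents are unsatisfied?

0

Initially unsatisfied (in order): (0,1), (0,4), (1,0), (1,4), (2,0).
  (0,1) → (0,0).
  (0,4) → (0,1).
  (1,0) → (0,4).
  (1,4) → (1,0).
  (2,0) → (1,4).
Resulting grid:
X X O O O
X X O O O
- X X O O
All satisfied now.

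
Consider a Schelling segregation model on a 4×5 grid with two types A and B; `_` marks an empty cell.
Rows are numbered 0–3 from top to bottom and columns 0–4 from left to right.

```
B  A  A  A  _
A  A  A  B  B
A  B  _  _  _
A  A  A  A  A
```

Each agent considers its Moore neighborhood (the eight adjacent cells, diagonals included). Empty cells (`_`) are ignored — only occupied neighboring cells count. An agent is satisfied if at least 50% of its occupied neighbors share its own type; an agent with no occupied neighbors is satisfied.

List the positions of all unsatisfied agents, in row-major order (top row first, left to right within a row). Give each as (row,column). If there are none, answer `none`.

(0,0), (1,3), (2,1)

Row 0: (0,0)B 0/3 unhappy · (0,1)A 4/5 ok · (0,2)A 4/5 ok · (0,3)A 2/4 ok
Row 1: (1,0)A 3/5 ok · (1,1)A 5/7 ok · (1,2)A 4/6 ok · (1,3)B 1/4 unhappy · (1,4)B 1/2 ok
Row 2: (2,0)A 4/5 ok · (2,1)B 0/7 unhappy
Row 3: (3,0)A 2/3 ok · (3,1)A 3/4 ok · (3,2)A 2/3 ok · (3,3)A 2/2 ok · (3,4)A 1/1 ok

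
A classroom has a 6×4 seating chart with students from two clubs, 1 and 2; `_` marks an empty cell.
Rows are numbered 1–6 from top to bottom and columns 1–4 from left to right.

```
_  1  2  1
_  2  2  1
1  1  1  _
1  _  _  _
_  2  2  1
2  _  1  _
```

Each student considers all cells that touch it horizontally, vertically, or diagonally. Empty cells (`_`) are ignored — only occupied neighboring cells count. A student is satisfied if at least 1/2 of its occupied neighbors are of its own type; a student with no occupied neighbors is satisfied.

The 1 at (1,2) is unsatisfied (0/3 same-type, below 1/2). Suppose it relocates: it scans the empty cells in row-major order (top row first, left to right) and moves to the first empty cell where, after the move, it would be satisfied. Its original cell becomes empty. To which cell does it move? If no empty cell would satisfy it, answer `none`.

Vacating (1,2). Empty cells in order:
  (1,1): 0/1 same-type → still unsatisfied.
  (2,1): 2/3 same-type → satisfied — stop here.

(2,1)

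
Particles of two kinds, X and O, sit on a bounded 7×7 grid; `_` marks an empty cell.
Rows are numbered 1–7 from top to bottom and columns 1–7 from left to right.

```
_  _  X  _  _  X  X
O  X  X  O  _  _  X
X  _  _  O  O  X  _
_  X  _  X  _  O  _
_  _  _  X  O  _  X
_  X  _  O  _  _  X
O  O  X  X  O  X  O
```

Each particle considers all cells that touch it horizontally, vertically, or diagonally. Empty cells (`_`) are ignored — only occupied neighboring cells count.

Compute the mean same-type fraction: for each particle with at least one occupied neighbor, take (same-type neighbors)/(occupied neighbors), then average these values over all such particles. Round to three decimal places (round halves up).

(1,3)X 2/3
(1,6)X 2/2
(1,7)X 2/2
(2,1)O 0/2
(2,2)X 3/4
(2,3)X 2/4
(2,4)O 2/4
(2,7)X 3/3
(3,1)X 2/3
(3,4)O 2/4
(3,5)O 3/5
(3,6)X 1/3
(4,2)X 1/1
(4,4)X 1/4
(4,6)O 2/4
(5,4)X 1/3
(5,5)O 2/4
(5,7)X 1/2
(6,2)X 1/3
(6,4)O 2/5
(6,7)X 2/3
(7,1)O 1/2
(7,2)O 1/3
(7,3)X 2/4
(7,4)X 1/3
(7,5)O 1/3
(7,6)X 1/3
(7,7)O 0/2
Sum over 28 particles: 2/3 + 2/2 + 2/2 + 0/2 + 3/4 + 2/4 + 2/4 + 3/3 + 2/3 + 2/4 + 3/5 + 1/3 + 1/1 + 1/4 + 2/4 + 1/3 + 2/4 + 1/2 + 1/3 + 2/5 + 2/3 + 1/2 + 1/3 + 2/4 + 1/3 + 1/3 + 1/3 + 0/2 = 43/3; mean = 43/3 ÷ 28 = 43/84 = 0.511904… → 0.512.

0.512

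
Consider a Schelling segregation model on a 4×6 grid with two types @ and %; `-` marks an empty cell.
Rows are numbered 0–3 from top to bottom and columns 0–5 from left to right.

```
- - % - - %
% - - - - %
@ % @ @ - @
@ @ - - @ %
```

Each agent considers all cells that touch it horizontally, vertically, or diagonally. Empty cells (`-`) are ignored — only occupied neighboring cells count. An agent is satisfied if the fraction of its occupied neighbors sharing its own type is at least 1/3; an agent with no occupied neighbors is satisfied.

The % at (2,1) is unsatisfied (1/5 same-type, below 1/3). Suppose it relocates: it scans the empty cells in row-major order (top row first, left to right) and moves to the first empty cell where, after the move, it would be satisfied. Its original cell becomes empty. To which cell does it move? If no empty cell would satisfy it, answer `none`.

Vacating (2,1). Empty cells in order:
  (0,0): 1/1 same-type → satisfied — stop here.

(0,0)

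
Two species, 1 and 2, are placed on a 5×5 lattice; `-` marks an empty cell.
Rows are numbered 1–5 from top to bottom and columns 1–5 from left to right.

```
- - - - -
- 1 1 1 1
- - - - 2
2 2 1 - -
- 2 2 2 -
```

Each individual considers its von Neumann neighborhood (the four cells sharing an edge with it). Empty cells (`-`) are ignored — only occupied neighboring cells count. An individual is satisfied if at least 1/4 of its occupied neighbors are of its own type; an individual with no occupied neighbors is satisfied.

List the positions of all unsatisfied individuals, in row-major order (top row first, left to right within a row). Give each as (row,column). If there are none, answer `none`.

(3,5), (4,3)

(2,2)1 1/1 ok
(2,3)1 2/2 ok
(2,4)1 2/2 ok
(2,5)1 1/2 ok
(3,5)2 0/1 unhappy
(4,1)2 1/1 ok
(4,2)2 2/3 ok
(4,3)1 0/2 unhappy
(5,2)2 2/2 ok
(5,3)2 2/3 ok
(5,4)2 1/1 ok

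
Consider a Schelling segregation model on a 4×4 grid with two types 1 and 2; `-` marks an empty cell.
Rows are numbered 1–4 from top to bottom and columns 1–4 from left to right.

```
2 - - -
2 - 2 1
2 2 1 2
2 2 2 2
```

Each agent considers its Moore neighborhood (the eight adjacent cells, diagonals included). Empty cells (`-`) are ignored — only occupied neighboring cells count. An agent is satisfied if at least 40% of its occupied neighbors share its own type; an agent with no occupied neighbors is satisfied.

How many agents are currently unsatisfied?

2

Row 1: (1,1)2 1/1 ✓
Row 2: (2,1)2 3/3 ✓ · (2,3)2 2/4 ✓ · (2,4)1 1/3 ✗
Row 3: (3,1)2 4/4 ✓ · (3,2)2 6/7 ✓ · (3,3)1 1/7 ✗ · (3,4)2 3/5 ✓
Row 4: (4,1)2 3/3 ✓ · (4,2)2 4/5 ✓ · (4,3)2 4/5 ✓ · (4,4)2 2/3 ✓
Unsatisfied: (2,4), (3,3) — 2 in total.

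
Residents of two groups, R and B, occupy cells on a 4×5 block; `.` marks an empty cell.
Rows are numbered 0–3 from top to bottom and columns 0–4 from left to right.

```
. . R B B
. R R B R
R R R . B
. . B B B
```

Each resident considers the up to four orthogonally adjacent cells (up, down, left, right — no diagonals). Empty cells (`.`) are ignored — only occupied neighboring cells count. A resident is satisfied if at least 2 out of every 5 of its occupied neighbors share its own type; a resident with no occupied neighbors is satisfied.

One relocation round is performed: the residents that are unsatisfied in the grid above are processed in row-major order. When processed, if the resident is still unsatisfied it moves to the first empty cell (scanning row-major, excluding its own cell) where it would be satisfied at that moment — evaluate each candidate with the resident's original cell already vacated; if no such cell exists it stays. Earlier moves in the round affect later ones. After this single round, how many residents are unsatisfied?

1

Initially unsatisfied (in order): (1,3), (1,4).
  (1,3) → (0,0).
  (1,4) → (0,1).
Resulting grid:
B R R B B
. R R . .
R R R . B
. . B B B
Unsatisfied now: (0,0).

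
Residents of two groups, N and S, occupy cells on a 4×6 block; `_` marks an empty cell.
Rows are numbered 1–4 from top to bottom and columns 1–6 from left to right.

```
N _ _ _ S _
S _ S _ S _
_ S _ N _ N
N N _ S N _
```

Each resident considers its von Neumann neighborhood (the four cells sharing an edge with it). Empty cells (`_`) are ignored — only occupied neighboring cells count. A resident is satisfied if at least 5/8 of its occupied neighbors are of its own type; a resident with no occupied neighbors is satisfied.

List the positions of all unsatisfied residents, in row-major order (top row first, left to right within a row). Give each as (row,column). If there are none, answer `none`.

(1,1), (2,1), (3,2), (3,4), (4,2), (4,4), (4,5)

Row 1: (1,1)N 0/1 ✗ · (1,5)S 1/1 ✓
Row 2: (2,1)S 0/1 ✗ · (2,3)S 0/0 ✓ · (2,5)S 1/1 ✓
Row 3: (3,2)S 0/1 ✗ · (3,4)N 0/1 ✗ · (3,6)N 0/0 ✓
Row 4: (4,1)N 1/1 ✓ · (4,2)N 1/2 ✗ · (4,4)S 0/2 ✗ · (4,5)N 0/1 ✗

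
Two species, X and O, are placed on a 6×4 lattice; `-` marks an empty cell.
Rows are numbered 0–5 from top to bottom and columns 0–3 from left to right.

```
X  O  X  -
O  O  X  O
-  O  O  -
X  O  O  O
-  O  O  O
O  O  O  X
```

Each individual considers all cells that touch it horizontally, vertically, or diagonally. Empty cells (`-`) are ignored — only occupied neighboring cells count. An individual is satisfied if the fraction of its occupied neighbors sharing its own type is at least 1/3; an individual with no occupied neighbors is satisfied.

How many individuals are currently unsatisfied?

5

Row 0: (0,0)X 0/3 ✗ · (0,1)O 2/5 ✓ · (0,2)X 1/4 ✗
Row 1: (1,0)O 3/4 ✓ · (1,1)O 4/7 ✓ · (1,2)X 1/6 ✗ · (1,3)O 1/3 ✓
Row 2: (2,1)O 5/7 ✓ · (2,2)O 6/7 ✓
Row 3: (3,0)X 0/3 ✗ · (3,1)O 5/6 ✓ · (3,2)O 7/7 ✓ · (3,3)O 4/4 ✓
Row 4: (4,1)O 6/7 ✓ · (4,2)O 7/8 ✓ · (4,3)O 4/5 ✓
Row 5: (5,0)O 2/2 ✓ · (5,1)O 4/4 ✓ · (5,2)O 4/5 ✓ · (5,3)X 0/3 ✗
Unsatisfied: (0,0), (0,2), (1,2), (3,0), (5,3) — 5 in total.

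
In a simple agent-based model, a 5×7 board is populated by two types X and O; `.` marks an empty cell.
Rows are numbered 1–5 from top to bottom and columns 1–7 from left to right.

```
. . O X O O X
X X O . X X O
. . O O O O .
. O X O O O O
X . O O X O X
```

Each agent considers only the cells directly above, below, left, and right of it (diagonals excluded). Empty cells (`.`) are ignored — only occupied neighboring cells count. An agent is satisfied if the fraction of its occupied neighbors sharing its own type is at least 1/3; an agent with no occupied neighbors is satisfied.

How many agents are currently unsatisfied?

8

Row 1: (1,3)O 1/2 ✓ · (1,4)X 0/2 ✗ · (1,5)O 1/3 ✓ · (1,6)O 1/3 ✓ · (1,7)X 0/2 ✗
Row 2: (2,1)X 1/1 ✓ · (2,2)X 1/2 ✓ · (2,3)O 2/3 ✓ · (2,5)X 1/3 ✓ · (2,6)X 1/4 ✗ · (2,7)O 0/2 ✗
Row 3: (3,3)O 2/3 ✓ · (3,4)O 3/3 ✓ · (3,5)O 3/4 ✓ · (3,6)O 2/3 ✓
Row 4: (4,2)O 0/1 ✗ · (4,3)X 0/4 ✗ · (4,4)O 3/4 ✓ · (4,5)O 3/4 ✓ · (4,6)O 4/4 ✓ · (4,7)O 1/2 ✓
Row 5: (5,1)X 0/0 ✓ · (5,3)O 1/2 ✓ · (5,4)O 2/3 ✓ · (5,5)X 0/3 ✗ · (5,6)O 1/3 ✓ · (5,7)X 0/2 ✗
Unsatisfied: (1,4), (1,7), (2,6), (2,7), (4,2), (4,3), (5,5), (5,7) — 8 in total.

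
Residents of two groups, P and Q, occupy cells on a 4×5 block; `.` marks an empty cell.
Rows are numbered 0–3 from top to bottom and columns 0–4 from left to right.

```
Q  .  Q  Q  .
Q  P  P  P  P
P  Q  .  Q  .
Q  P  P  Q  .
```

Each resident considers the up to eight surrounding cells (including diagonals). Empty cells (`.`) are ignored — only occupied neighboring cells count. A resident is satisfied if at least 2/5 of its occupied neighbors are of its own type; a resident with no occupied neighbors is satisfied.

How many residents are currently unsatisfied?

Row 0: (0,0)Q 1/2 ✓ · (0,2)Q 1/4 ✗ · (0,3)Q 1/4 ✗
Row 1: (1,0)Q 2/4 ✓ · (1,1)P 2/6 ✗ · (1,2)P 2/6 ✗ · (1,3)P 2/5 ✓ · (1,4)P 1/3 ✗
Row 2: (2,0)P 2/5 ✓ · (2,1)Q 2/7 ✗ · (2,3)Q 1/5 ✗
Row 3: (3,0)Q 1/3 ✗ · (3,1)P 2/4 ✓ · (3,2)P 1/4 ✗ · (3,3)Q 1/2 ✓
Unsatisfied: (0,2), (0,3), (1,1), (1,2), (1,4), (2,1), (2,3), (3,0), (3,2) — 9 in total.

9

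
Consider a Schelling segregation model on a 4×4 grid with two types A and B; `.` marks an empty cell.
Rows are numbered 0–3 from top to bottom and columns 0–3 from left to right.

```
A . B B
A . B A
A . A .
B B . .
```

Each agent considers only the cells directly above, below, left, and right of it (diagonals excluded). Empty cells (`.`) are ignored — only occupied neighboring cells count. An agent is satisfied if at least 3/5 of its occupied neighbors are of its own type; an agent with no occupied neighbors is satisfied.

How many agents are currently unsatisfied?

6

Row 0: (0,0)A 1/1 ok · (0,2)B 2/2 ok · (0,3)B 1/2 unhappy
Row 1: (1,0)A 2/2 ok · (1,2)B 1/3 unhappy · (1,3)A 0/2 unhappy
Row 2: (2,0)A 1/2 unhappy · (2,2)A 0/1 unhappy
Row 3: (3,0)B 1/2 unhappy · (3,1)B 1/1 ok
Unsatisfied: (0,3), (1,2), (1,3), (2,0), (2,2), (3,0) — 6 in total.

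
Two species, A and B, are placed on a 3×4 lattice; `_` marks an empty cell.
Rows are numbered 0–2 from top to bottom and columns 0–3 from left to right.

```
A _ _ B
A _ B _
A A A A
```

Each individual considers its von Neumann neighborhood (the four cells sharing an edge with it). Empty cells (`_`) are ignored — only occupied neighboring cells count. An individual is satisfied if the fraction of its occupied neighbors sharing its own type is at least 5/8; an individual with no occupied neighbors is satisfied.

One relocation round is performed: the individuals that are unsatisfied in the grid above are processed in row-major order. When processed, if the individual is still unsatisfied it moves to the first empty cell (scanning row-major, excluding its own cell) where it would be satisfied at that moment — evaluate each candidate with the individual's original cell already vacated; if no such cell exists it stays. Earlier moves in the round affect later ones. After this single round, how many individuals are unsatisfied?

0

Initially unsatisfied (in order): (1,2).
  (1,2) → (0,2).
Resulting grid:
A _ B B
A _ _ _
A A A A
All satisfied now.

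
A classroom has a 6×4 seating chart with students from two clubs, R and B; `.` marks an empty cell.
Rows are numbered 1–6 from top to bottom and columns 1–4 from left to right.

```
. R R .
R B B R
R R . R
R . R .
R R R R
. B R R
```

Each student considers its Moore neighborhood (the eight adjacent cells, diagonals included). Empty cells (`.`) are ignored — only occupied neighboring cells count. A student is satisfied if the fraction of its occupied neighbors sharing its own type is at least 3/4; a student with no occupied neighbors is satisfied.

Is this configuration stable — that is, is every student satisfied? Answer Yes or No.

Row 1: (1,2)R 2/4 unhappy · (1,3)R 2/4 unhappy
Row 2: (2,1)R 3/4 ok · (2,2)B 1/6 unhappy · (2,3)B 1/6 unhappy · (2,4)R 2/3 unhappy
Row 3: (3,1)R 3/4 ok · (3,2)R 4/6 unhappy · (3,4)R 2/3 unhappy
Row 4: (4,1)R 4/4 ok · (4,3)R 5/5 ok
Row 5: (5,1)R 2/3 unhappy · (5,2)R 5/6 ok · (5,3)R 5/6 ok · (5,4)R 4/4 ok
Row 6: (6,2)B 0/4 unhappy · (6,3)R 4/5 ok · (6,4)R 3/3 ok
For instance (1,2) has only 2/4 same-type neighbors, below 3/4.

No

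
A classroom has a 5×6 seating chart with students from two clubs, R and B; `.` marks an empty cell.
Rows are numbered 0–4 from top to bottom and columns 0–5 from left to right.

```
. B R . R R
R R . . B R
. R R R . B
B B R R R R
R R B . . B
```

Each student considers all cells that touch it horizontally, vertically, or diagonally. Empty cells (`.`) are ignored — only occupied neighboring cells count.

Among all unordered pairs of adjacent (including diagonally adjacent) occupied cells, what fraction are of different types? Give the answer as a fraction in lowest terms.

Scan each occupied cell's neighbors to the right and below (and the two forward diagonals) so each pair is counted once.
Row 0: B(0,1)–R(0,2)≠ B(0,1)–R(1,1)≠ B(0,1)–R(1,0)≠ R(0,2)–R(1,1)= R(0,4)–R(0,5)= R(0,4)–B(1,4)≠ R(0,4)–R(1,5)= R(0,5)–R(1,5)= R(0,5)–B(1,4)≠  → 5/9 unlike.
Row 1: R(1,0)–R(1,1)= R(1,0)–R(2,1)= R(1,1)–R(2,1)= R(1,1)–R(2,2)= B(1,4)–R(1,5)≠ B(1,4)–B(2,5)= B(1,4)–R(2,3)≠ R(1,5)–B(2,5)≠  → 3/8 unlike.
Row 2: R(2,1)–R(2,2)= R(2,1)–B(3,1)≠ R(2,1)–R(3,2)= R(2,1)–B(3,0)≠ R(2,2)–R(2,3)= R(2,2)–R(3,2)= R(2,2)–R(3,3)= R(2,2)–B(3,1)≠ R(2,3)–R(3,3)= R(2,3)–R(3,4)= R(2,3)–R(3,2)= B(2,5)–R(3,5)≠ B(2,5)–R(3,4)≠  → 5/13 unlike.
Row 3: B(3,0)–B(3,1)= B(3,0)–R(4,0)≠ B(3,0)–R(4,1)≠ B(3,1)–R(3,2)≠ B(3,1)–R(4,1)≠ B(3,1)–B(4,2)= B(3,1)–R(4,0)≠ R(3,2)–R(3,3)= R(3,2)–B(4,2)≠ R(3,2)–R(4,1)= R(3,3)–R(3,4)= R(3,3)–B(4,2)≠ R(3,4)–R(3,5)= R(3,4)–B(4,5)≠ R(3,5)–B(4,5)≠  → 9/15 unlike.
Row 4: R(4,0)–R(4,1)= R(4,1)–B(4,2)≠  → 1/2 unlike.
Total adjacent occupied pairs: 47; unlike-type pairs: 23.
23/47 is already in lowest terms.

23/47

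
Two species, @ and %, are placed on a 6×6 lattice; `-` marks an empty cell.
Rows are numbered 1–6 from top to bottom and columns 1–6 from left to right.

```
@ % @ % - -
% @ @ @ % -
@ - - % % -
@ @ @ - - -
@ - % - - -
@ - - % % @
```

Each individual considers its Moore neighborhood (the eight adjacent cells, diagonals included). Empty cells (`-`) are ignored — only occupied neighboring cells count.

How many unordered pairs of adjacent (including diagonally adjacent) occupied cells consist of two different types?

Scan each occupied cell's neighbors to the right and below (and the two forward diagonals) so each pair is counted once.
Row 1: @(1,1)–%(1,2)≠ @(1,1)–%(2,1)≠ @(1,1)–@(2,2)= %(1,2)–@(1,3)≠ %(1,2)–@(2,2)≠ %(1,2)–@(2,3)≠ %(1,2)–%(2,1)= @(1,3)–%(1,4)≠ @(1,3)–@(2,3)= @(1,3)–@(2,4)= @(1,3)–@(2,2)= %(1,4)–@(2,4)≠ %(1,4)–%(2,5)= %(1,4)–@(2,3)≠  → 8/14 unlike.
Row 2: %(2,1)–@(2,2)≠ %(2,1)–@(3,1)≠ @(2,2)–@(2,3)= @(2,2)–@(3,1)= @(2,3)–@(2,4)= @(2,3)–%(3,4)≠ @(2,4)–%(2,5)≠ @(2,4)–%(3,4)≠ @(2,4)–%(3,5)≠ %(2,5)–%(3,5)= %(2,5)–%(3,4)=  → 6/11 unlike.
Row 3: @(3,1)–@(4,1)= @(3,1)–@(4,2)= %(3,4)–%(3,5)= %(3,4)–@(4,3)≠  → 1/4 unlike.
Row 4: @(4,1)–@(4,2)= @(4,1)–@(5,1)= @(4,2)–@(4,3)= @(4,2)–%(5,3)≠ @(4,2)–@(5,1)= @(4,3)–%(5,3)≠  → 2/6 unlike.
Row 5: @(5,1)–@(6,1)= %(5,3)–%(6,4)=  → 0/2 unlike.
Row 6: %(6,4)–%(6,5)= %(6,5)–@(6,6)≠  → 1/2 unlike.
Total adjacent occupied pairs: 39; unlike-type pairs: 18.

18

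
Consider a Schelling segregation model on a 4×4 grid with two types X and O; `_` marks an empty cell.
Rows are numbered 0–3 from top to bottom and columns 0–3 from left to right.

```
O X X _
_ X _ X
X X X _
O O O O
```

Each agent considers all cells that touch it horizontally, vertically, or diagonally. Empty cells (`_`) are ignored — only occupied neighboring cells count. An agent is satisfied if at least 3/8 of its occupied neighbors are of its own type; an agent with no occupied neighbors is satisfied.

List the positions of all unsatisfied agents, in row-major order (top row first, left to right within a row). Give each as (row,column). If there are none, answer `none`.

(0,0), (3,0)

(0,0)O 0/2 ✗
(0,1)X 2/3 ✓
(0,2)X 3/3 ✓
(1,1)X 5/6 ✓
(1,3)X 2/2 ✓
(2,0)X 2/4 ✓
(2,1)X 3/6 ✓
(2,2)X 3/6 ✓
(3,0)O 1/3 ✗
(3,1)O 2/5 ✓
(3,2)O 2/4 ✓
(3,3)O 1/2 ✓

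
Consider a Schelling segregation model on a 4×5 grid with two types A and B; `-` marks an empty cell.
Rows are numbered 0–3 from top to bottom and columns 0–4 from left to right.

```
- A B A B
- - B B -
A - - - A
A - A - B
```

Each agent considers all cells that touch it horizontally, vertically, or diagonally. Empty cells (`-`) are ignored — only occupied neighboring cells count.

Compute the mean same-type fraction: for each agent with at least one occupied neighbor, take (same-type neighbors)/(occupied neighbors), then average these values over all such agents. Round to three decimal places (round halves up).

0.410

Row 0: (0,1)A 0/2 · (0,2)B 2/4 · (0,3)A 0/4 · (0,4)B 1/2
Row 1: (1,2)B 2/4 · (1,3)B 3/5
Row 2: (2,0)A 1/1 · (2,4)A 0/2
Row 3: (3,0)A 1/1 · (3,2)A — no occupied neighbors · (3,4)B 0/1
Sum over 10 agents: 0/2 + 2/4 + 0/4 + 1/2 + 2/4 + 3/5 + 1/1 + 0/2 + 1/1 + 0/1 = 41/10; mean = 41/10 ÷ 10 = 41/100 = 0.41 → 0.410.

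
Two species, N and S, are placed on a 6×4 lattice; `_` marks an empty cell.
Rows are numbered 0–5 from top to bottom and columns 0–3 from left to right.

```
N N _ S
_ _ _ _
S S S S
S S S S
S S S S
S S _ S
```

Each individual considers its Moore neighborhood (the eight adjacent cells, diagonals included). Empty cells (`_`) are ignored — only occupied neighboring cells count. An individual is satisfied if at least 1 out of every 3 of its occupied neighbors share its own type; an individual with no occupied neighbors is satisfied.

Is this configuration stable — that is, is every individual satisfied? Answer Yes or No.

(0,0)N 1/1 ok
(0,1)N 1/1 ok
(0,3)S 0/0 ok
(2,0)S 3/3 ok
(2,1)S 5/5 ok
(2,2)S 5/5 ok
(2,3)S 3/3 ok
(3,0)S 5/5 ok
(3,1)S 8/8 ok
(3,2)S 8/8 ok
(3,3)S 5/5 ok
(4,0)S 5/5 ok
(4,1)S 7/7 ok
(4,2)S 7/7 ok
(4,3)S 4/4 ok
(5,0)S 3/3 ok
(5,1)S 4/4 ok
(5,3)S 2/2 ok
All meet the threshold, so the configuration is stable.

Yes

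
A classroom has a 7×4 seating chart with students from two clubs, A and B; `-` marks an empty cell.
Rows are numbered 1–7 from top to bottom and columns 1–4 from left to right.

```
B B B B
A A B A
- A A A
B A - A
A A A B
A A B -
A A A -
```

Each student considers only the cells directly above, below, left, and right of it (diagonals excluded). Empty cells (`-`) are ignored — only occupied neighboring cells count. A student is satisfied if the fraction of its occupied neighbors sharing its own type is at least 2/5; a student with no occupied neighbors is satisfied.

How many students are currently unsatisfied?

6

Row 1: (1,1)B 1/2 ✓ · (1,2)B 2/3 ✓ · (1,3)B 3/3 ✓ · (1,4)B 1/2 ✓
Row 2: (2,1)A 1/2 ✓ · (2,2)A 2/4 ✓ · (2,3)B 1/4 ✗ · (2,4)A 1/3 ✗
Row 3: (3,2)A 3/3 ✓ · (3,3)A 2/3 ✓ · (3,4)A 3/3 ✓
Row 4: (4,1)B 0/2 ✗ · (4,2)A 2/3 ✓ · (4,4)A 1/2 ✓
Row 5: (5,1)A 2/3 ✓ · (5,2)A 4/4 ✓ · (5,3)A 1/3 ✗ · (5,4)B 0/2 ✗
Row 6: (6,1)A 3/3 ✓ · (6,2)A 3/4 ✓ · (6,3)B 0/3 ✗
Row 7: (7,1)A 2/2 ✓ · (7,2)A 3/3 ✓ · (7,3)A 1/2 ✓
Unsatisfied: (2,3), (2,4), (4,1), (5,3), (5,4), (6,3) — 6 in total.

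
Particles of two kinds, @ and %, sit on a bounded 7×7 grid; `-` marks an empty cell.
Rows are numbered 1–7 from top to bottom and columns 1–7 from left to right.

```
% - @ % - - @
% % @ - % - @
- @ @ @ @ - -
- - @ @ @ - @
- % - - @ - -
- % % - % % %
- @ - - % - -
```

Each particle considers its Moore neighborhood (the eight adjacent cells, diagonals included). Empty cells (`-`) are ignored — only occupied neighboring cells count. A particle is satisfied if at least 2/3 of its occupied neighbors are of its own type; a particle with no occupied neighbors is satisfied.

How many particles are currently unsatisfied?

7

Row 1: (1,1)% 2/2 ✓ · (1,3)@ 1/3 ✗ · (1,4)% 1/3 ✗ · (1,7)@ 1/1 ✓
Row 2: (2,1)% 2/3 ✓ · (2,2)% 2/6 ✗ · (2,3)@ 4/6 ✓ · (2,5)% 1/3 ✗ · (2,7)@ 1/1 ✓
Row 3: (3,2)@ 3/5 ✗ · (3,3)@ 5/6 ✓ · (3,4)@ 6/7 ✓ · (3,5)@ 3/4 ✓
Row 4: (4,3)@ 4/5 ✓ · (4,4)@ 6/6 ✓ · (4,5)@ 4/4 ✓ · (4,7)@ 0/0 ✓
Row 5: (5,2)% 2/3 ✓ · (5,5)@ 2/4 ✗
Row 6: (6,2)% 2/3 ✓ · (6,3)% 2/3 ✓ · (6,5)% 2/3 ✓ · (6,6)% 3/4 ✓ · (6,7)% 1/1 ✓
Row 7: (7,2)@ 0/2 ✗ · (7,5)% 2/2 ✓
Unsatisfied: (1,3), (1,4), (2,2), (2,5), (3,2), (5,5), (7,2) — 7 in total.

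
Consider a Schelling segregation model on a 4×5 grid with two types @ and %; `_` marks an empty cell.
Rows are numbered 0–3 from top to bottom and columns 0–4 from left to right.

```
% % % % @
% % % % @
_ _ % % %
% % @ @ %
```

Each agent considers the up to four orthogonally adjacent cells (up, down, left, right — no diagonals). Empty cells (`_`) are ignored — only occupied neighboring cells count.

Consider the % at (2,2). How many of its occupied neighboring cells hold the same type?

Occupied neighbors of (2,2): (1,2)=%, (3,2)=@, (2,3)=%.
Same type (%): 2 of 3.

2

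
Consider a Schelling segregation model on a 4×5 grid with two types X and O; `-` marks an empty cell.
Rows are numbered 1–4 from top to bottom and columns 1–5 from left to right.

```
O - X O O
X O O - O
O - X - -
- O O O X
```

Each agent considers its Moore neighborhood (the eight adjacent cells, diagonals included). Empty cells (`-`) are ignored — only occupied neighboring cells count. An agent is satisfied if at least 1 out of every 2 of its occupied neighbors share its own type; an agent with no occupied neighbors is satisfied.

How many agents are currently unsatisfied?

5

(1,1)O 1/2 satisfied
(1,3)X 0/3 not
(1,4)O 3/4 satisfied
(1,5)O 2/2 satisfied
(2,1)X 0/3 not
(2,2)O 3/6 satisfied
(2,3)O 2/4 satisfied
(2,5)O 2/2 satisfied
(3,1)O 2/3 satisfied
(3,3)X 0/5 not
(4,2)O 2/3 satisfied
(4,3)O 2/3 satisfied
(4,4)O 1/3 not
(4,5)X 0/1 not
Unsatisfied: (1,3), (2,1), (3,3), (4,4), (4,5) — 5 in total.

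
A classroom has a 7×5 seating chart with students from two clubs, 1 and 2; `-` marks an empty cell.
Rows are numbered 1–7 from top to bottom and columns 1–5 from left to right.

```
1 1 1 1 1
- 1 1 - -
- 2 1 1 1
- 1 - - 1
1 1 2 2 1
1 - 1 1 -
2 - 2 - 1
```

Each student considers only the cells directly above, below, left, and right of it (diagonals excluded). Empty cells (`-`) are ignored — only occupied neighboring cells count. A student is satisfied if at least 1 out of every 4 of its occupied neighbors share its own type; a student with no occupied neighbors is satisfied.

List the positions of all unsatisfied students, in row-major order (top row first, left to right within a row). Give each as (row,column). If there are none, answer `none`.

Row 1: (1,1)1 1/1 ok · (1,2)1 3/3 ok · (1,3)1 3/3 ok · (1,4)1 2/2 ok · (1,5)1 1/1 ok
Row 2: (2,2)1 2/3 ok · (2,3)1 3/3 ok
Row 3: (3,2)2 0/3 unhappy · (3,3)1 2/3 ok · (3,4)1 2/2 ok · (3,5)1 2/2 ok
Row 4: (4,2)1 1/2 ok · (4,5)1 2/2 ok
Row 5: (5,1)1 2/2 ok · (5,2)1 2/3 ok · (5,3)2 1/3 ok · (5,4)2 1/3 ok · (5,5)1 1/2 ok
Row 6: (6,1)1 1/2 ok · (6,3)1 1/3 ok · (6,4)1 1/2 ok
Row 7: (7,1)2 0/1 unhappy · (7,3)2 0/1 unhappy · (7,5)1 0/0 ok

(3,2), (7,1), (7,3)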